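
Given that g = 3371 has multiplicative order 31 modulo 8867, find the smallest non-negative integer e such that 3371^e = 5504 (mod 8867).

13

Successive powers of 3371 modulo 8867:
  3371^0=1  3371^1=3371  3371^2=5014  3371^3=1692  3371^4=2251  3371^5=6836
  3371^6=7690  3371^7=4749  3371^8=3944  3371^9=3591  3371^10=1806  3371^11=5264
  3371^12=2077  3371^13=5504
So 3371^13 ≡ 5504 (mod 8867), giving e = 13.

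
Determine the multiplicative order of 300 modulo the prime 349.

87

The order of 300 must divide p − 1 = 348 = 2^2 · 3 · 29.
Divisors: 1, 2, 3, 4, 6, 12, 29, 58, 87, 116, 174, 348.
Check each in increasing order: 300^1 ≡ 300;  300^2 ≡ 307;  300^3 ≡ 313;  300^4 ≡ 19;  300^6 ≡ 249;  300^12 ≡ 228;  300^29 ≡ 122;  300^58 ≡ 226;  300^87 ≡ 1.
Smallest exponent giving 1 is 87.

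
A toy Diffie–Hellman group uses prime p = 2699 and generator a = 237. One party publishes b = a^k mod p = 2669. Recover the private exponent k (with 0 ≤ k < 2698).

2522

Baby-step giant-step with m = ceil(sqrt(2698)) = 52.
Baby table (237^j mod 2699 for j=0..51):
  0:1  1:237  2:2189  3:585  4:996  5:1239  6:2151  7:2375
  8:1483  9:601  10:2089  11:1176  12:715  13:2117  14:2414  15:2629
  16:2303  17:613  18:2234  19:454  20:2337  21:574  22:1088  23:1451
  24:1114  25:2215  26:1349  27:1231  28:255  29:1057  30:2201  31:730
  32:274  33:162  34:608  35:1049  36:305  37:2111  38:992  39:291
  40:1492  41:35  42:198  43:1043  44:1582  45:2472  46:181  47:2412
  48:2155  49:624  50:2142  51:242
Giant step factor: 237^(-52) ≡ 4 (mod 2699).
Scan 2669·4^i mod 2699 for i = 0, 1, …:
  i=0: 2669   i=1: 2579   i=2: 2219   i=3: 779
  i=4: 417   i=5: 1668   i=6: 1274   i=7: 2397
  i=8: 1491   i=9: 566     …   i=47: 1012
  i=48: 1349
Match at i=48, j=26: k = 48·52 + 26 = 2522.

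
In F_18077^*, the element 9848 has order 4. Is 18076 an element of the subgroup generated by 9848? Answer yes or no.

⟨9848⟩ has order 4; its elements mod 18077 are {1, 8229, 9848, 18076}.
18076 is in this set.

yes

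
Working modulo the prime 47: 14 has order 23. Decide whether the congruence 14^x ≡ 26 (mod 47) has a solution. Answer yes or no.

no

26 ∈ ⟨14⟩ iff 26^23 ≡ 1 (mod 47), since |⟨14⟩| = 23.
26^23 mod 47 = 46.
Since 46 ≠ 1, 26 does not lie in the subgroup.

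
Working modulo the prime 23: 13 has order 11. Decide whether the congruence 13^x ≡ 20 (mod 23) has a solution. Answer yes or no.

20 ∈ ⟨13⟩ iff 20^11 ≡ 1 (mod 23), since |⟨13⟩| = 11.
20^11 mod 23 = 22.
Since 22 ≠ 1, 20 does not lie in the subgroup.

no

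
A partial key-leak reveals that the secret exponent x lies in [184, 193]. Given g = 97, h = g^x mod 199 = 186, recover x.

191

Compute 97^184 mod 199 = 169, then multiply by 97 repeatedly:
  97^184=169  97^185=75  97^186=111  97^187=21  97^188=47
  97^189=181  97^190=45  97^191=186
Found 186 at exponent 191.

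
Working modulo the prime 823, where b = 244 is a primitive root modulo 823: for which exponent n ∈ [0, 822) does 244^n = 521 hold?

28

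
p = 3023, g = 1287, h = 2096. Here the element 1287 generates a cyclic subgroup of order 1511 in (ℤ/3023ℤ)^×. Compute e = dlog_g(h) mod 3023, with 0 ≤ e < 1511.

579

Baby-step giant-step with m = ceil(sqrt(1511)) = 39.
Baby table (1287^j mod 3023 for j=0..38):
  0:1  1:1287  2:2788  3:2878  4:811  5:822  6:2887  7:302
  8:1730  9:1582  10:1555  11:59  12:358  13:1250  14:514  15:2504
  16:130  17:1045  18:2703  19:2311  20:2648  21:1055  22:458  23:2984
  24:1198  25:96  26:2632  27:1624  28:1195  29:2281  30:314  31:2059
  32:1785  33:2838  34:722  35:1153  36:2641  37:1115  38:2103
Giant step factor: 1287^(-39) ≡ 350 (mod 3023).
Scan 2096·350^i mod 3023 for i = 0, 1, …:
  i=0: 2096   i=1: 2034   i=2: 1495   i=3: 271
  i=4: 1137   i=5: 1937   i=6: 798   i=7: 1184
  i=8: 249   i=9: 2506     …   i=13: 820
  i=14: 2838
Match at i=14, j=33: e = 14·39 + 33 = 579.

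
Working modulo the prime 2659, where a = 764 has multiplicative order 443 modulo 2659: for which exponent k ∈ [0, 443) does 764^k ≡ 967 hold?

Baby-step giant-step with m = ceil(sqrt(443)) = 22.
Baby table (764^j mod 2659 for j=0..21):
  0:1  1:764  2:1375  3:195  4:76  5:2225  6:799  7:1525
  8:458  9:1583  10:2226  11:1563  12:241  13:653  14:1659  15:1792
  16:2362  17:1766  18:1111  19:583  20:1359  21:1266
Giant step factor: 764^(-22) ≡ 730 (mod 2659).
Scan 967·730^i mod 2659 for i = 0, 1, …:
  i=0: 967   i=1: 1275   i=2: 100   i=3: 1207
  i=4: 981   i=5: 859   i=6: 2205   i=7: 955
  i=8: 492   i=9: 195
Match at i=9, j=3: k = 9·22 + 3 = 201.

201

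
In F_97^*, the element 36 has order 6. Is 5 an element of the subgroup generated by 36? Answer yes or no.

no

5 ∈ ⟨36⟩ iff 5^6 ≡ 1 (mod 97), since |⟨36⟩| = 6.
5^6 mod 97 = 8.
Since 8 ≠ 1, 5 does not lie in the subgroup.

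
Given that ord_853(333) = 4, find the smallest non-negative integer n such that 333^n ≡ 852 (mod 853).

2

Successive powers of 333 modulo 853:
  333^0=1  333^1=333  333^2=852
So 333^2 ≡ 852 (mod 853), giving n = 2.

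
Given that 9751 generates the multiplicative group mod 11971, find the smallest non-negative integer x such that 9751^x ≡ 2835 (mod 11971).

8087

Baby-step giant-step with m = ceil(sqrt(11970)) = 110.
Baby table (9751^j mod 11971 for j=0..109):
  0:1  1:9751  2:8319  3:3073  4:1410  5:6202  6:10181  7:11399
  8:914  9:5990  10:1981  11:7508  12:7843  13:6345  14:3967  15:3916
  16:9397  17:4113  18:3013  19:2929  20:9844  21:5366  22:10596  23:11866
  24:5651  25:388  26:552  27:7573  28:7195  29:8385  30:205  31:11769
  32:5513  33:7473  34:1746  35:2484  36:4151  37:2450  38:7805  39:6908
  40:11062  41:6852  42:3701  43:7857  44:11178  45:723  46:11025  47:5195
  48:7144  49:1895  50:6892  51:10669  52:5429  53:2417  54:9239  55:7714
  56:5421  57:8206  58:2542  59:7072  60:6112  61:6474  62:4891  63:11648
  64:10771  65:6438  66:1014  67:11439  68:7882  69:3562  70:5191  71:4053
  72:4532  73:6571  74:5029  75:4563  76:9577  77:11527  78:4058  79:5403
  80:282  81:8423  82:11613  83:4674  84:2577  85:1198  86:9973  87:6290
  88:6357  89:1269  90:7976  91:10360  92:9062  93:5611  94:5391  95:2980
  96:4363  97:10650  98:11696  99:11950  100:10707  101:4866  102:7293  103:6303
  104:1439  105:1677  106:41  107:4748  108:5891  109:6283
Giant step factor: 9751^(-110) ≡ 8728 (mod 11971).
Scan 2835·8728^i mod 11971 for i = 0, 1, …:
  i=0: 2835   i=1: 11794   i=2: 11374   i=3: 8740
  i=4: 3508   i=5: 7977   i=6: 11891   i=7: 8049
  i=8: 5844   i=9: 9972     …   i=72: 2072
  i=73: 8206
Match at i=73, j=57: x = 73·110 + 57 = 8087.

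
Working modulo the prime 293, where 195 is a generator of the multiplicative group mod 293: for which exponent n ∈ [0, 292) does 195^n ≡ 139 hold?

Baby-step giant-step with m = ceil(sqrt(292)) = 18.
Baby table (195^j mod 293 for j=0..17):
  0:1  1:195  2:228  3:217  4:123  5:252  6:209  7:28
  8:186  9:231  10:216  11:221  12:24  13:285  14:198  15:227
  16:22  17:188
Giant step factor: 195^(-18) ≡ 67 (mod 293).
Scan 139·67^i mod 293 for i = 0, 1, …:
  i=0: 139   i=1: 230   i=2: 174   i=3: 231
Match at i=3, j=9: n = 3·18 + 9 = 63.

63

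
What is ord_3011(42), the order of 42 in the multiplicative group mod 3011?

1505

The order of 42 must divide p − 1 = 3010 = 2 · 5 · 7 · 43.
Divisors: 1, 2, 5, 7, 10, 14, 35, 43, 70, 86, 215, 301, 430, 602, 1505, 3010.
Check each in increasing order: 42^1 ≡ 42;  42^2 ≡ 1764;  42^5 ≡ 1788;  42^7 ≡ 1515;  42^10 ≡ 2273;  42^14 ≡ 843;  42^35 ≡ 2009;  42^43 ≡ 665;  42^70 ≡ 1341;  42^86 ≡ 2619;  42^215 ≡ 2253;  42^301 ≡ 2058;  42^430 ≡ 2474;  42^602 ≡ 1898;  42^1505 ≡ 1.
Smallest exponent giving 1 is 1505.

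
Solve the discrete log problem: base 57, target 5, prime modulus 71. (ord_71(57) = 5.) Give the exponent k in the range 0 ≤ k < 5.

Successive powers of 57 modulo 71:
  57^0=1  57^1=57  57^2=54  57^3=25  57^4=5
So 57^4 ≡ 5 (mod 71), giving k = 4.

4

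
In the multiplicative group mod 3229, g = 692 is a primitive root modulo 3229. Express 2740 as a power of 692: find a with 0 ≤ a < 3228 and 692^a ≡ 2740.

Baby-step giant-step with m = ceil(sqrt(3228)) = 57.
Baby table (692^j mod 3229 for j=0..56):
  0:1  1:692  2:972  3:992  4:1916  5:1982  6:2448  7:2020
  8:2912  9:208  10:1860  11:1978  12:2909  13:1361  14:2173  15:2231
  16:390  17:1873  18:1287  19:2629  20:1341  21:1249  22:2165  23:3153
  24:2301  25:395  26:2104  27:2918  28:1131  29:1234  30:1472  31:1489
  32:337  33:716  34:1435  35:1717  36:3121  37:2760  38:1581  39:2650
  40:2957  41:2287  42:394  43:1412  44:1946  45:139  46:2547  47:2719
  48:2270  49:1546  50:1033  51:1227  52:3086  53:1143  54:3080  55:220
  56:477
Giant step factor: 692^(-57) ≡ 1997 (mod 3229).
Scan 2740·1997^i mod 3229 for i = 0, 1, …:
  i=0: 2740   i=1: 1854   i=2: 2004   i=3: 1257
  i=4: 1296   i=5: 1683   i=6: 2791   i=7: 373
  i=8: 2211   i=9: 1324     …   i=33: 638
  i=34: 1860
Match at i=34, j=10: a = 34·57 + 10 = 1948.

1948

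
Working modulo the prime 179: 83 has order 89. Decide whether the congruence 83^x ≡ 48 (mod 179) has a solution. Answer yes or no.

yes

48 ∈ ⟨83⟩ iff 48^89 ≡ 1 (mod 179), since |⟨83⟩| = 89.
48^89 mod 179 = 1.
Since 1 = 1, 48 lies in the subgroup.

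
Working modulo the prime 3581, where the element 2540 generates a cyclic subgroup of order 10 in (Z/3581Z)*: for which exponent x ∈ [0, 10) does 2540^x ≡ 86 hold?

4

Successive powers of 2540 modulo 3581:
  2540^0=1  2540^1=2540  2540^2=2219  2540^3=3347  2540^4=86
So 2540^4 ≡ 86 (mod 3581), giving x = 4.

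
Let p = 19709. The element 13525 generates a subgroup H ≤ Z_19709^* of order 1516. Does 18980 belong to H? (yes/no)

no

18980 ∈ ⟨13525⟩ iff 18980^1516 ≡ 1 (mod 19709), since |⟨13525⟩| = 1516.
18980^1516 mod 19709 = 3481.
Since 3481 ≠ 1, 18980 does not lie in the subgroup.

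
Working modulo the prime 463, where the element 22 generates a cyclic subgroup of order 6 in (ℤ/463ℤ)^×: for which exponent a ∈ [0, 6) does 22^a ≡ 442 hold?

5

Successive powers of 22 modulo 463:
  22^0=1  22^1=22  22^2=21  22^3=462  22^4=441  22^5=442
So 22^5 ≡ 442 (mod 463), giving a = 5.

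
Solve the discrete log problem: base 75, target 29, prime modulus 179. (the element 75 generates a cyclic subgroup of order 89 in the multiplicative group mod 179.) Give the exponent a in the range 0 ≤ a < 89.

36

Baby-step giant-step with m = ceil(sqrt(89)) = 10.
Baby table (75^j mod 179 for j=0..9):
  0:1  1:75  2:76  3:151  4:48  5:20  6:68  7:88
  8:156  9:65
Giant step factor: 75^(-10) ≡ 81 (mod 179).
Scan 29·81^i mod 179 for i = 0, 1, …:
  i=0: 29   i=1: 22   i=2: 171   i=3: 68
Match at i=3, j=6: a = 3·10 + 6 = 36.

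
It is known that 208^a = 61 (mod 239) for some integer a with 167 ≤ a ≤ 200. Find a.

Compute 208^167 mod 239 = 41, then multiply by 208 repeatedly:
  208^167=41  208^168=163  208^169=205  208^170=98  208^171=69
  208^172=12  208^173=106  208^174=60  208^175=52  208^176=61
Found 61 at exponent 176.

176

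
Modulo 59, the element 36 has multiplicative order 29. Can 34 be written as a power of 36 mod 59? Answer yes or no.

no

34 ∈ ⟨36⟩ iff 34^29 ≡ 1 (mod 59), since |⟨36⟩| = 29.
34^29 mod 59 = 58.
Since 58 ≠ 1, 34 does not lie in the subgroup.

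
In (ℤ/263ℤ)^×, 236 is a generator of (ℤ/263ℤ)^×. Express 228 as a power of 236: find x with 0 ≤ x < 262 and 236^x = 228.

149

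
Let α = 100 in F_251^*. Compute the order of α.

25

The order of 100 must divide p − 1 = 250 = 2 · 5^3.
Divisors: 1, 2, 5, 10, 25, 50, 125, 250.
Check each in increasing order: 100^1 ≡ 100;  100^2 ≡ 211;  100^5 ≡ 113;  100^10 ≡ 219;  100^25 ≡ 1.
Smallest exponent giving 1 is 25.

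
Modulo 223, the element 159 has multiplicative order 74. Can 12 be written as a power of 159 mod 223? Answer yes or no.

12 ∈ ⟨159⟩ iff 12^74 ≡ 1 (mod 223), since |⟨159⟩| = 74.
12^74 mod 223 = 183.
Since 183 ≠ 1, 12 does not lie in the subgroup.

no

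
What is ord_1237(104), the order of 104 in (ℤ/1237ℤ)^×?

The order of 104 must divide p − 1 = 1236 = 2^2 · 3 · 103.
Divisors: 1, 2, 3, 4, 6, 12, 103, 206, 309, 412, 618, 1236.
Check each in increasing order: 104^1 ≡ 104;  104^2 ≡ 920;  104^3 ≡ 431;  104^4 ≡ 292;  104^6 ≡ 211;  104^12 ≡ 1226;  104^103 ≡ 1.
Smallest exponent giving 1 is 103.

103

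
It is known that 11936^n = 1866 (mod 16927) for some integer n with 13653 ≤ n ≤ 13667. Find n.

Compute 11936^13653 mod 16927 = 6053, then multiply by 11936 repeatedly:
  11936^13653=6053  11936^13654=4172  11936^13655=14685  11936^13656=1075  11936^13657=534
  11936^13658=9272  11936^13659=1866
Found 1866 at exponent 13659.

13659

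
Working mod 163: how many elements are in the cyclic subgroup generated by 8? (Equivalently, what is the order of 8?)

54

The order of 8 must divide p − 1 = 162 = 2 · 3^4.
Divisors: 1, 2, 3, 6, 9, 18, 27, 54, 81, 162.
Check each in increasing order: 8^1 ≡ 8;  8^2 ≡ 64;  8^3 ≡ 23;  8^6 ≡ 40;  8^9 ≡ 105;  8^18 ≡ 104;  8^27 ≡ 162;  8^54 ≡ 1.
Smallest exponent giving 1 is 54.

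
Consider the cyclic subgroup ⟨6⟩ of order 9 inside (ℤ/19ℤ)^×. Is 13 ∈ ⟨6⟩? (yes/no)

no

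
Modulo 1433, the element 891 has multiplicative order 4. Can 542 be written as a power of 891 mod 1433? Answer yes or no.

yes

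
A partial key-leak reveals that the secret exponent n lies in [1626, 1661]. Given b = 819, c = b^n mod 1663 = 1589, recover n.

1658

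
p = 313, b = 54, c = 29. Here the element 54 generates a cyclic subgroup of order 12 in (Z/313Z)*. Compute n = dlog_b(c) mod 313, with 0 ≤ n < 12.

Successive powers of 54 modulo 313:
  54^0=1  54^1=54  54^2=99  54^3=25  54^4=98  54^5=284
  54^6=312  54^7=259  54^8=214  54^9=288  54^10=215  54^11=29
So 54^11 ≡ 29 (mod 313), giving n = 11.

11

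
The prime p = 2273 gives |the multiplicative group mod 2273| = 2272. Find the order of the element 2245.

2272

The order of 2245 must divide p − 1 = 2272 = 2^5 · 71.
Divisors: 1, 2, 4, 8, 16, 32, 71, 142, 284, 568, 1136, 2272.
Check each in increasing order: 2245^1 ≡ 2245;  2245^2 ≡ 784;  2245^4 ≡ 946;  2245^8 ≡ 1627;  2245^16 ≡ 1357;  2245^32 ≡ 319;  2245^71 ≡ 2198;  2245^142 ≡ 1079;  2245^284 ≡ 465;  2245^568 ≡ 290;  2245^1136 ≡ 2272;  2245^2272 ≡ 1.
Smallest exponent giving 1 is 2272.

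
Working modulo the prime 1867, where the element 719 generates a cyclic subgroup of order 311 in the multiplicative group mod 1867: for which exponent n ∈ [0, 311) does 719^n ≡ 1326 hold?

235

Baby-step giant-step with m = ceil(sqrt(311)) = 18.
Baby table (719^j mod 1867 for j=0..17):
  0:1  1:719  2:1669  3:1397  4:1864  5:1577  6:594  7:1410
  8:9  9:870  10:85  11:1371  12:1840  13:1124  14:1612  15:1488
  16:81  17:362
Giant step factor: 719^(-18) ≡ 554 (mod 1867).
Scan 1326·554^i mod 1867 for i = 0, 1, …:
  i=0: 1326   i=1: 873   i=2: 89   i=3: 764
  i=4: 1314   i=5: 1693   i=6: 688   i=7: 284
  i=8: 508   i=9: 1382   i=10: 158   i=11: 1650
  i=12: 1137   i=13: 719
Match at i=13, j=1: n = 13·18 + 1 = 235.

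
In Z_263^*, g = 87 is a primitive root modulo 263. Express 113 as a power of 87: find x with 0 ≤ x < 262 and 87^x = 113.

187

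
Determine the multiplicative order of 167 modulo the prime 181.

90

The order of 167 must divide p − 1 = 180 = 2^2 · 3^2 · 5.
Divisors: 1, 2, 3, 4, 5, 6, 9, 10, 12, 15, 18, 20, 30, 36, 45, 60, 90, 180.
Check each in increasing order: 167^1 ≡ 167;  167^2 ≡ 15;  167^3 ≡ 152;  167^4 ≡ 44;  167^5 ≡ 108;  167^6 ≡ 117;  167^9 ≡ 46;  167^10 ≡ 80;  167^12 ≡ 114;  167^15 ≡ 133;  167^18 ≡ 125;  167^20 ≡ 65;  167^30 ≡ 132;  167^36 ≡ 59;  167^45 ≡ 180;  167^60 ≡ 48;  167^90 ≡ 1.
Smallest exponent giving 1 is 90.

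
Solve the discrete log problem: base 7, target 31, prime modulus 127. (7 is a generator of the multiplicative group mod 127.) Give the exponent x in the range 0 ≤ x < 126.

Baby-step giant-step with m = ceil(sqrt(126)) = 12.
Baby table (7^j mod 127 for j=0..11):
  0:1  1:7  2:49  3:89  4:115  5:43  6:47  7:75
  8:17  9:119  10:71  11:116
Giant step factor: 7^(-12) ≡ 94 (mod 127).
Scan 31·94^i mod 127 for i = 0, 1, …:
  i=0: 31   i=1: 120   i=2: 104   i=3: 124
  i=4: 99   i=5: 35   i=6: 115
Match at i=6, j=4: x = 6·12 + 4 = 76.

76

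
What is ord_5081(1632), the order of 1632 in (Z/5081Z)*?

The order of 1632 must divide p − 1 = 5080 = 2^3 · 5 · 127.
Divisors: 1, 2, 4, 5, 8, 10, 20, 40, 127, 254, 508, 635, 1016, 1270, 2540, 5080.
Check each in increasing order: 1632^1 ≡ 1632;  1632^2 ≡ 980;  1632^4 ≡ 91;  1632^5 ≡ 1163;  1632^8 ≡ 3200;  1632^10 ≡ 1023;  1632^20 ≡ 4924;  1632^40 ≡ 4325;  1632^127 ≡ 1618;  1632^254 ≡ 1209;  1632^508 ≡ 3434;  1632^635 ≡ 2679;  1632^1016 ≡ 4436;  1632^1270 ≡ 2669;  1632^2540 ≡ 5080;  1632^5080 ≡ 1.
Smallest exponent giving 1 is 5080.

5080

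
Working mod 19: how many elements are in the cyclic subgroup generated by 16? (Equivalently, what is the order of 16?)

9

The order of 16 must divide p − 1 = 18 = 2 · 3^2.
Divisors: 1, 2, 3, 6, 9, 18.
Check each in increasing order: 16^1 ≡ 16;  16^2 ≡ 9;  16^3 ≡ 11;  16^6 ≡ 7;  16^9 ≡ 1.
Smallest exponent giving 1 is 9.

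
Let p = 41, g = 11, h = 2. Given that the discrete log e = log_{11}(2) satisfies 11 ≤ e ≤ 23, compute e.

22

Compute 11^11 mod 41 = 17, then multiply by 11 repeatedly:
  11^11=17  11^12=23  11^13=7  11^14=36  11^15=27
  11^16=10  11^17=28  11^18=21  11^19=26  11^20=40
  11^21=30  11^22=2
Found 2 at exponent 22.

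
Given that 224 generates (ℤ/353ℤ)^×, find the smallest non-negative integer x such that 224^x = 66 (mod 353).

263

Baby-step giant-step with m = ceil(sqrt(352)) = 19.
Baby table (224^j mod 353 for j=0..18):
  0:1  1:224  2:50  3:257  4:29  5:142  6:38  7:40
  8:135  9:235  10:43  11:101  12:32  13:108  14:188  15:105
  16:222  17:308  18:157
Giant step factor: 224^(-19) ≡ 238 (mod 353).
Scan 66·238^i mod 353 for i = 0, 1, …:
  i=0: 66   i=1: 176   i=2: 234   i=3: 271
  i=4: 252   i=5: 319   i=6: 27   i=7: 72
  i=8: 192   i=9: 159   i=10: 71   i=11: 307
  i=12: 348   i=13: 222
Match at i=13, j=16: x = 13·19 + 16 = 263.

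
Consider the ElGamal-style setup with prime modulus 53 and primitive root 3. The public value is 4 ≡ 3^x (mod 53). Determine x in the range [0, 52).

46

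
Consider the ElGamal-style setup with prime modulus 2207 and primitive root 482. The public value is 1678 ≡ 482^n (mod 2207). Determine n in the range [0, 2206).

Baby-step giant-step with m = ceil(sqrt(2206)) = 47.
Baby table (482^j mod 2207 for j=0..46):
  0:1  1:482  2:589  3:1402  4:422  5:360  6:1374  7:168
  8:1524  9:1844  10:1594  11:272  12:891  13:1304  14:1740  15:20
  16:812  17:745  18:1556  19:1819  20:579  21:996  22:1153  23:1789
  24:1568  25:982  26:1026  27:164  28:1803  29:1695  30:400  31:791
  32:1658  33:222  34:1068  35:545  36:57  37:990  38:468  39:462
  40:1984  41:657  42:1073  43:748  44:795  45:1379  46:371
Giant step factor: 482^(-47) ≡ 1886 (mod 2207).
Scan 1678·1886^i mod 2207 for i = 0, 1, …:
  i=0: 1678   i=1: 2077   i=2: 2004   i=3: 1160
  i=4: 623   i=5: 854   i=6: 1741   i=7: 1717
  i=8: 593   i=9: 1656     …   i=45: 1042
  i=46: 982
Match at i=46, j=25: n = 46·47 + 25 = 2187.

2187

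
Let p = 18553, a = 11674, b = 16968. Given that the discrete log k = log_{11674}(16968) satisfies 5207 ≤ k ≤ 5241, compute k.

5239

Compute 11674^5207 mod 18553 = 2091, then multiply by 11674 repeatedly:
  11674^5207=2091  11674^5208=13139  11674^5209=7035  11674^5210=11012  11674^5211=351
  11674^5212=15914  11674^5213=8847  11674^5214=13880  11674^5215=11771  11674^5216=11136
  11674^5217=793  11674^5218=18088  11674^5219=7619  11674^5220=1124  11674^5221=4605
  11674^5222=10729  11674^5223=17596  11674^5224=15441  11674^5225=15839  11674^5226=5288
  11674^5227=6281  11674^5228=2938  11674^5229=12268  11674^5230=6025  11674^5231=1427
  11674^5232=16757  11674^5233=16939  11674^5234=8012  11674^5235=6415  11674^5236=8802
  11674^5237=8034  11674^5238=3501  11674^5239=16968
Found 16968 at exponent 5239.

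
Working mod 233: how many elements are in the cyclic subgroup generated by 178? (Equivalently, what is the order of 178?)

The order of 178 must divide p − 1 = 232 = 2^3 · 29.
Divisors: 1, 2, 4, 8, 29, 58, 116, 232.
Check each in increasing order: 178^1 ≡ 178;  178^2 ≡ 229;  178^4 ≡ 16;  178^8 ≡ 23;  178^29 ≡ 89;  178^58 ≡ 232;  178^116 ≡ 1.
Smallest exponent giving 1 is 116.

116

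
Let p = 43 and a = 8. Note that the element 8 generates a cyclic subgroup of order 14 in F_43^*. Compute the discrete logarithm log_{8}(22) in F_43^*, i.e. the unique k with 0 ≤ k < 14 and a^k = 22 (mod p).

9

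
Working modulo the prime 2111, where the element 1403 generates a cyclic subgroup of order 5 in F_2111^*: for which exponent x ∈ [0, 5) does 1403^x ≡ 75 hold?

Successive powers of 1403 modulo 2111:
  1403^0=1  1403^1=1403  1403^2=957  1403^3=75
So 1403^3 ≡ 75 (mod 2111), giving x = 3.

3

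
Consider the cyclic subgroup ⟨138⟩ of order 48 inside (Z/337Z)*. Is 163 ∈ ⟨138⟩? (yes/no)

yes

163 ∈ ⟨138⟩ iff 163^48 ≡ 1 (mod 337), since |⟨138⟩| = 48.
163^48 mod 337 = 1.
Since 1 = 1, 163 lies in the subgroup.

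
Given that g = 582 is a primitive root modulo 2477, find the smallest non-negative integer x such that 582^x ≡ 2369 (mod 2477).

1435

Baby-step giant-step with m = ceil(sqrt(2476)) = 50.
Baby table (582^j mod 2477 for j=0..49):
  0:1  1:582  2:1852  3:369  4:1736  5:2213  6:2403  7:1518
  8:1664  9:2418  10:340  11:2197  12:522  13:1610  14:714  15:1889
  16:2087  17:904  18:1004  19:2233  20:1658  21:1403  22:1613  23:2460
  24:14  25:717  26:1158  27:212  28:2011  29:1258  30:1441  31:1436
  32:1003  33:1651  34:2283  35:1034  36:2354  37:247  38:88  39:1676
  40:1971  41:271  42:1671  43:1538  44:919  45:2303  46:289  47:2239
  48:196  49:130
Giant step factor: 582^(-50) ≡ 1444 (mod 2477).
Scan 2369·1444^i mod 2477 for i = 0, 1, …:
  i=0: 2369   i=1: 99   i=2: 1767   i=3: 238
  i=4: 1846   i=5: 372   i=6: 2136   i=7: 519
  i=8: 1382   i=9: 1623     …   i=27: 1349
  i=28: 1034
Match at i=28, j=35: x = 28·50 + 35 = 1435.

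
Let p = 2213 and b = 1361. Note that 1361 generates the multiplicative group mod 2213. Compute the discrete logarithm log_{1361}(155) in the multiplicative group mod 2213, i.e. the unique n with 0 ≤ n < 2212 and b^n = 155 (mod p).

1022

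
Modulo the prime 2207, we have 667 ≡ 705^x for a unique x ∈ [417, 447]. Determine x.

Compute 705^417 mod 2207 = 1316, then multiply by 705 repeatedly:
  705^417=1316  705^418=840  705^419=724  705^420=603  705^421=1371
  705^422=2096  705^423=1197  705^424=811  705^425=142  705^426=795
  705^427=2104  705^428=216  705^429=2204  705^430=92  705^431=857
  705^432=1674  705^433=1632  705^434=713  705^435=1676  705^436=835
  705^437=1613  705^438=560  705^439=1954  705^440=402  705^441=914
  705^442=2133  705^443=798  705^444=2012  705^445=1566  705^446=530
  705^447=667
Found 667 at exponent 447.

447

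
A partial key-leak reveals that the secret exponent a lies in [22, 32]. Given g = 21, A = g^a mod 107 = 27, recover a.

30

Compute 21^22 mod 107 = 10, then multiply by 21 repeatedly:
  21^22=10  21^23=103  21^24=23  21^25=55  21^26=85
  21^27=73  21^28=35  21^29=93  21^30=27
Found 27 at exponent 30.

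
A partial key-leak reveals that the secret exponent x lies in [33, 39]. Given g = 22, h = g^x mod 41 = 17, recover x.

37

Compute 22^33 mod 41 = 15, then multiply by 22 repeatedly:
  22^33=15  22^34=2  22^35=3  22^36=25  22^37=17
Found 17 at exponent 37.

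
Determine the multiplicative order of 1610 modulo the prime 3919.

The order of 1610 must divide p − 1 = 3918 = 2 · 3 · 653.
Divisors: 1, 2, 3, 6, 653, 1306, 1959, 3918.
Check each in increasing order: 1610^1 ≡ 1610;  1610^2 ≡ 1641;  1610^3 ≡ 604;  1610^6 ≡ 349;  1610^653 ≡ 3918;  1610^1306 ≡ 1.
Smallest exponent giving 1 is 1306.

1306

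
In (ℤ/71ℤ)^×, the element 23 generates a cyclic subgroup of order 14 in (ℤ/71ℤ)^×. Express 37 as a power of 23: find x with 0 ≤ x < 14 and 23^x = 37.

6

Successive powers of 23 modulo 71:
  23^0=1  23^1=23  23^2=32  23^3=26  23^4=30  23^5=51
  23^6=37
So 23^6 ≡ 37 (mod 71), giving x = 6.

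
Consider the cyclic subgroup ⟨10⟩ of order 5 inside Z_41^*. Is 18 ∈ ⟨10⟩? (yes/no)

⟨10⟩ has order 5; its elements mod 41 are {1, 10, 16, 18, 37}.
18 is in this set.

yes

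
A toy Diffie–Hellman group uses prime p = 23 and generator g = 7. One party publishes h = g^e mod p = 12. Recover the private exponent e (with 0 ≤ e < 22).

Successive powers of 7 modulo 23:
  7^0=1  7^1=7  7^2=3  7^3=21  7^4=9  7^5=17
  7^6=4  7^7=5  7^8=12
So 7^8 ≡ 12 (mod 23), giving e = 8.

8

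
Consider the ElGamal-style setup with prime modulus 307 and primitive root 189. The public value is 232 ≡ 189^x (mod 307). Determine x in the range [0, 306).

16

Baby-step giant-step with m = ceil(sqrt(306)) = 18.
Baby table (189^j mod 307 for j=0..17):
  0:1  1:189  2:109  3:32  4:215  5:111  6:103  7:126
  8:175  9:226  10:41  11:74  12:171  13:84  14:219  15:253
  16:232  17:254
Giant step factor: 189^(-18) ≡ 272 (mod 307).
Scan 232·272^i mod 307 for i = 0, 1, …:
  i=0: 232
Match at i=0, j=16: x = 0·18 + 16 = 16.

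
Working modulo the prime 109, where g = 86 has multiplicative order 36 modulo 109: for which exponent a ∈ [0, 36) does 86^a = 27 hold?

8

Successive powers of 86 modulo 109:
  86^0=1  86^1=86  86^2=93  86^3=41  86^4=38  86^5=107
  86^6=46  86^7=32  86^8=27
So 86^8 ≡ 27 (mod 109), giving a = 8.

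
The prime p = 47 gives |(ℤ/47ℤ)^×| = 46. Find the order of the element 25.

23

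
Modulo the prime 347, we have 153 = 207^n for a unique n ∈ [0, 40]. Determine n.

Compute 207^0 mod 347 = 1, then multiply by 207 repeatedly:
  207^0=1  207^1=207  207^2=168  207^3=76  207^4=117
  207^5=276  207^6=224  207^7=217  207^8=156  207^9=21
  207^10=183  207^11=58  207^12=208  207^13=28  207^14=244
  207^15=193  207^16=46  207^17=153
Found 153 at exponent 17.

17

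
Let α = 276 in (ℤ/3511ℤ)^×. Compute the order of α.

The order of 276 must divide p − 1 = 3510 = 2 · 3^3 · 5 · 13.
Divisors: 1, 2, 3, 5, 6, 9, 10, 13, 15, 18, 26, 27, 30, 39, 45, 54, 65, 78, 90, 117, 130, 135, 195, 234, 270, 351, 390, 585, 702, 1170, 1755, 3510.
Check each in increasing order: 276^1 ≡ 276;  276^2 ≡ 2445;  276^3 ≡ 708;  276^5 ≡ 137;  276^6 ≡ 2702;  276^9 ≡ 3032;  276^10 ≡ 1214;  276^13 ≡ 2828;  276^15 ≡ 1301;  276^18 ≡ 1226;  276^26 ≡ 3037;  276^27 ≡ 2594;  276^30 ≡ 299;  276^39 ≡ 730;  276^45 ≡ 2789;  276^54 ≡ 1760;  276^65 ≡ 1569;  276^78 ≡ 2739;  276^90 ≡ 1656;  276^117 ≡ 1711;  276^130 ≡ 550;  276^135 ≡ 1619;  276^195 ≡ 2755;  276^234 ≡ 2858;  276^270 ≡ 1955;  276^351 ≡ 2726;  276^390 ≡ 2754;  276^585 ≡ 3510;  276^702 ≡ 1800;  276^1170 ≡ 1.
Smallest exponent giving 1 is 1170.

1170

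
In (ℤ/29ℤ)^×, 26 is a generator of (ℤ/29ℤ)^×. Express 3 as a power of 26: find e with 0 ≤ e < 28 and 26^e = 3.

15

Successive powers of 26 modulo 29:
  26^0=1  26^1=26  26^2=9  26^3=2  26^4=23  26^5=18
  26^6=4  26^7=17  26^8=7  26^9=8  26^10=5  26^11=14
  26^12=16  26^13=10  26^14=28  26^15=3
So 26^15 ≡ 3 (mod 29), giving e = 15.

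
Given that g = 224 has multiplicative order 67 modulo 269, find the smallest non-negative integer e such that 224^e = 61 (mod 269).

Baby-step giant-step with m = ceil(sqrt(67)) = 9.
Baby table (224^j mod 269 for j=0..8):
  0:1  1:224  2:142  3:66  4:258  5:226  6:52  7:81
  8:121
Giant step factor: 224^(-9) ≡ 120 (mod 269).
Scan 61·120^i mod 269 for i = 0, 1, …:
  i=0: 61   i=1: 57   i=2: 115   i=3: 81
Match at i=3, j=7: e = 3·9 + 7 = 34.

34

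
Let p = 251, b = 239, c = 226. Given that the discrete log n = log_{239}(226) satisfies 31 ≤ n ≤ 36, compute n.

35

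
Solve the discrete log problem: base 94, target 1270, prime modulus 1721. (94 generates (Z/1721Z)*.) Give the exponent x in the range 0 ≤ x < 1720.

942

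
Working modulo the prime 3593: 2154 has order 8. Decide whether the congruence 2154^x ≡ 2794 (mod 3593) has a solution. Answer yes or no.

yes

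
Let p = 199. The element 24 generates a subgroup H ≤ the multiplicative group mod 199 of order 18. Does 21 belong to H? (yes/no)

yes

21 ∈ ⟨24⟩ iff 21^18 ≡ 1 (mod 199), since |⟨24⟩| = 18.
21^18 mod 199 = 1.
Since 1 = 1, 21 lies in the subgroup.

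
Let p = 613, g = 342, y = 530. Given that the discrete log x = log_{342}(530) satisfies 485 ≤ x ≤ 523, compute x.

Compute 342^485 mod 613 = 306, then multiply by 342 repeatedly:
  342^485=306  342^486=442  342^487=366  342^488=120  342^489=582
  342^490=432  342^491=11  342^492=84  342^493=530
Found 530 at exponent 493.

493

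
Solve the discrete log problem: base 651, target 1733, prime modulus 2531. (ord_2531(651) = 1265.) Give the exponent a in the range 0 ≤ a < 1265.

Baby-step giant-step with m = ceil(sqrt(1265)) = 36.
Baby table (651^j mod 2531 for j=0..35):
  0:1  1:651  2:1124  3:265  4:407  5:1733  6:1888  7:1553
  8:1134  9:1713  10:1523  11:1852  12:896  13:1166  14:2297  15:2057
  16:208  17:1265  18:940  19:1969  20:1133  21:1062  22:399  23:1587
  24:489  25:1964  26:409  27:504  28:1605  29:2083  30:1948  31:117
  32:237  33:2427  34:633  35:2061
Giant step factor: 651^(-36) ≡ 1261 (mod 2531).
Scan 1733·1261^i mod 2531 for i = 0, 1, …:
  i=0: 1733
Match at i=0, j=5: a = 0·36 + 5 = 5.

5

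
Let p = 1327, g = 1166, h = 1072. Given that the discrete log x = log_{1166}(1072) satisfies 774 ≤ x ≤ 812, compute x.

Compute 1166^774 mod 1327 = 725, then multiply by 1166 repeatedly:
  1166^774=725  1166^775=51  1166^776=1078  1166^777=279  1166^778=199
  1166^779=1136  1166^780=230  1166^781=126  1166^782=946  1166^783=299
  1166^784=960  1166^785=699  1166^786=256  1166^787=1248  1166^788=776
  1166^789=1129  1166^790=30  1166^791=478  1166^792=8  1166^793=39
  1166^794=356  1166^795=1072
Found 1072 at exponent 795.

795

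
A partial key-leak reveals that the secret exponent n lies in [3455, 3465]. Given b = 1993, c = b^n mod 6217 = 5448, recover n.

Compute 1993^3455 mod 6217 = 3049, then multiply by 1993 repeatedly:
  1993^3455=3049  1993^3456=2648  1993^3457=5448
Found 5448 at exponent 3457.

3457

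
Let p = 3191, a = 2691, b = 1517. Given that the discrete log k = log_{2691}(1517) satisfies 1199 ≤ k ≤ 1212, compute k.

1203

Compute 2691^1199 mod 3191 = 1857, then multiply by 2691 repeatedly:
  2691^1199=1857  2691^1200=81  2691^1201=983  2691^1202=3105  2691^1203=1517
Found 1517 at exponent 1203.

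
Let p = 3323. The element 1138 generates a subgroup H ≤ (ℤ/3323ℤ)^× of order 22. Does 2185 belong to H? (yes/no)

2185 ∈ ⟨1138⟩ iff 2185^22 ≡ 1 (mod 3323), since |⟨1138⟩| = 22.
2185^22 mod 3323 = 1.
Since 1 = 1, 2185 lies in the subgroup.

yes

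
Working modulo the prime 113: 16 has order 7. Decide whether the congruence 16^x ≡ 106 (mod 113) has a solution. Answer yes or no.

yes

106 ∈ ⟨16⟩ iff 106^7 ≡ 1 (mod 113), since |⟨16⟩| = 7.
106^7 mod 113 = 1.
Since 1 = 1, 106 lies in the subgroup.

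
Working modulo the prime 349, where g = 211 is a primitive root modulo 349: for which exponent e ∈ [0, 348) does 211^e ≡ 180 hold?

Baby-step giant-step with m = ceil(sqrt(348)) = 19.
Baby table (211^j mod 349 for j=0..18):
  0:1  1:211  2:198  3:247  4:116  5:46  6:283  7:34
  8:194  9:101  10:22  11:105  12:168  13:199  14:109  15:314
  16:293  17:50  18:80
Giant step factor: 211^(-19) ≡ 30 (mod 349).
Scan 180·30^i mod 349 for i = 0, 1, …:
  i=0: 180   i=1: 165   i=2: 64   i=3: 175
  i=4: 15   i=5: 101
Match at i=5, j=9: e = 5·19 + 9 = 104.

104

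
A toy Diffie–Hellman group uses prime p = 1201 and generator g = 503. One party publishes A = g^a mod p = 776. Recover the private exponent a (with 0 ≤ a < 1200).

Baby-step giant-step with m = ceil(sqrt(1200)) = 35.
Baby table (503^j mod 1201 for j=0..34):
  0:1  1:503  2:799  3:763  4:670  5:730  6:885  7:785
  8:927  9:293  10:857  11:1113  12:173  13:547  14:112  15:1090
  16:614  17:185  18:578  19:92  20:638  21:247  22:538  23:389
  24:1105  25:953  26:160  27:13  28:534  29:779  30:311  31:303
  32:1083  33:696  34:597
Giant step factor: 503^(-35) ≡ 498 (mod 1201).
Scan 776·498^i mod 1201 for i = 0, 1, …:
  i=0: 776   i=1: 927
Match at i=1, j=8: a = 1·35 + 8 = 43.

43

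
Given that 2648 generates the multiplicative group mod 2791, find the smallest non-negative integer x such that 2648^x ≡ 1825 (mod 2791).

Baby-step giant-step with m = ceil(sqrt(2790)) = 53.
Baby table (2648^j mod 2791 for j=0..52):
  0:1  1:2648  2:912  3:761  4:26  5:1864  6:1384  7:249
  8:676  9:1017  10:2492  11:892  12:830  13:1323  14:599  15:864
  16:2043  17:906  18:1619  19:136  20:89  21:1228  22:229  23:745
  24:2314  25:1227  26:372  27:2624  28:1553  29:1201  30:1299  31:1240
  32:1304  33:525  34:282  35:1539  36:412  37:2486  38:1750  39:940
  40:2339  41:443  42:844  43:2112  44:2203  45:354  46:2407  47:1883
  48:1458  49:831  50:1180  51:1511  52:1625
Giant step factor: 2648^(-53) ≡ 2532 (mod 2791).
Scan 1825·2532^i mod 2791 for i = 0, 1, …:
  i=0: 1825   i=1: 1795   i=2: 1192   i=3: 1073
  i=4: 1193   i=5: 814   i=6: 1290   i=7: 810
  i=8: 2326   i=9: 422     …   i=49: 1119
  i=50: 443
Match at i=50, j=41: x = 50·53 + 41 = 2691.

2691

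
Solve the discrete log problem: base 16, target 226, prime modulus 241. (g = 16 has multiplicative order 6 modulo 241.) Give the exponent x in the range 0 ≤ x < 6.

Successive powers of 16 modulo 241:
  16^0=1  16^1=16  16^2=15  16^3=240  16^4=225  16^5=226
So 16^5 ≡ 226 (mod 241), giving x = 5.

5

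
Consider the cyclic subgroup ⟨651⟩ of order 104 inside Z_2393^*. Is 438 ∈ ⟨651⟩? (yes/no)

yes

438 ∈ ⟨651⟩ iff 438^104 ≡ 1 (mod 2393), since |⟨651⟩| = 104.
438^104 mod 2393 = 1.
Since 1 = 1, 438 lies in the subgroup.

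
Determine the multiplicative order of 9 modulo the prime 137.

68

The order of 9 must divide p − 1 = 136 = 2^3 · 17.
Divisors: 1, 2, 4, 8, 17, 34, 68, 136.
Check each in increasing order: 9^1 ≡ 9;  9^2 ≡ 81;  9^4 ≡ 122;  9^8 ≡ 88;  9^17 ≡ 100;  9^34 ≡ 136;  9^68 ≡ 1.
Smallest exponent giving 1 is 68.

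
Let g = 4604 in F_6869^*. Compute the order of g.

6868

The order of 4604 must divide p − 1 = 6868 = 2^2 · 17 · 101.
Divisors: 1, 2, 4, 17, 34, 68, 101, 202, 404, 1717, 3434, 6868.
Check each in increasing order: 4604^1 ≡ 4604;  4604^2 ≡ 5951;  4604^4 ≡ 4706;  4604^17 ≡ 5304;  4604^34 ≡ 3861;  4604^68 ≡ 1591;  4604^101 ≡ 5185;  4604^202 ≡ 5828;  4604^404 ≡ 5248;  4604^1717 ≡ 5871;  4604^3434 ≡ 6868;  4604^6868 ≡ 1.
Smallest exponent giving 1 is 6868.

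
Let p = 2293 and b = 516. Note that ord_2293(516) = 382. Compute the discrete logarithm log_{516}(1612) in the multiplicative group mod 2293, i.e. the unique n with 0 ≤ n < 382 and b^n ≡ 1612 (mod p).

Baby-step giant-step with m = ceil(sqrt(382)) = 20.
Baby table (516^j mod 2293 for j=0..19):
  0:1  1:516  2:268  3:708  4:741  5:1718  6:1390  7:1824
  8:1054  9:423  10:433  11:1007  12:1394  13:1595  14:2126  15:962
  16:1104  17:1000  18:75  19:2012
Giant step factor: 516^(-20) ≡ 427 (mod 2293).
Scan 1612·427^i mod 2293 for i = 0, 1, …:
  i=0: 1612   i=1: 424   i=2: 2194   i=3: 1294
  i=4: 2218   i=5: 77   i=6: 777   i=7: 1587
  i=8: 1214   i=9: 160     …   i=13: 2149
  i=14: 423
Match at i=14, j=9: n = 14·20 + 9 = 289.

289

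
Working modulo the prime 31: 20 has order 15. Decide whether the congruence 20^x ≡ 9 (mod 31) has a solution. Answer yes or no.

9 ∈ ⟨20⟩ iff 9^15 ≡ 1 (mod 31), since |⟨20⟩| = 15.
9^15 mod 31 = 1.
Since 1 = 1, 9 lies in the subgroup.

yes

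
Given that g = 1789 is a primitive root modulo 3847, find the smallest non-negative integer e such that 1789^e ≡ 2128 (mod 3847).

2790

Baby-step giant-step with m = ceil(sqrt(3846)) = 63.
Baby table (1789^j mod 3847 for j=0..62):
  0:1  1:1789  2:3664  3:3455  4:2713  5:2490  6:3631  7:2123
  8:1058  9:38  10:2583  11:740  12:492  13:3072  14:2292  15:3333
  16:3734  17:1734  18:1444  19:1979  20:1191  21:3308  22:1326  23:2462
  24:3550  25:3400  26:493  27:1014  28:2109  29:2941  30:2600  31:377
  32:1228  33:255  34:2249  35:3346  36:62  37:3202  38:195  39:2625
  40:2785  41:500  42:1996  43:828  44:197  45:2356  46:2419  47:3563
  48:3575  49:1961  50:3612  51:2755  52:688  53:3639  54:1047  55:3441
  56:749  57:1205  58:1425  59:2611  60:821  61:3062  62:3637
Giant step factor: 1789^(-63) ≡ 2552 (mod 3847).
Scan 2128·2552^i mod 3847 for i = 0, 1, …:
  i=0: 2128   i=1: 2539   i=2: 1180   i=3: 3006
  i=4: 394   i=5: 1421   i=6: 2518   i=7: 1446
  i=8: 919   i=9: 2465     …   i=43: 3733
  i=44: 1444
Match at i=44, j=18: e = 44·63 + 18 = 2790.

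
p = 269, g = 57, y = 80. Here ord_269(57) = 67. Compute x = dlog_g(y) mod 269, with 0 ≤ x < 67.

Baby-step giant-step with m = ceil(sqrt(67)) = 9.
Baby table (57^j mod 269 for j=0..8):
  0:1  1:57  2:21  3:121  4:172  5:120  6:115  7:99
  8:263
Giant step factor: 57^(-9) ≡ 70 (mod 269).
Scan 80·70^i mod 269 for i = 0, 1, …:
  i=0: 80   i=1: 220   i=2: 67   i=3: 117
  i=4: 120
Match at i=4, j=5: x = 4·9 + 5 = 41.

41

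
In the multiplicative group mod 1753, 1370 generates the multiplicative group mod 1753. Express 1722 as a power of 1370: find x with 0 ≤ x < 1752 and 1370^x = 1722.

Baby-step giant-step with m = ceil(sqrt(1752)) = 42.
Baby table (1370^j mod 1753 for j=0..41):
  0:1  1:1370  2:1190  3:10  4:1429  5:1382  6:100  7:266
  8:1549  9:1000  10:907  11:1466  12:1235  13:305  14:636  15:79
  16:1297  17:1101  18:790  19:699  20:492  21:888  22:1731  23:1414
  24:115  25:1533  26:116  27:1150  28:1306  29:1160  30:982  31:789
  32:1082  33:1055  34:878  35:302  36:32  37:15  38:1267  39:320
  40:150  41:399
Giant step factor: 1370^(-42) ≡ 1415 (mod 1753).
Scan 1722·1415^i mod 1753 for i = 0, 1, …:
  i=0: 1722   i=1: 1713   i=2: 1249   i=3: 311
  i=4: 62   i=5: 80   i=6: 1008   i=7: 1131
  i=8: 1629   i=9: 1593   i=10: 1490   i=11: 1244
  i=12: 248   i=13: 320
Match at i=13, j=39: x = 13·42 + 39 = 585.

585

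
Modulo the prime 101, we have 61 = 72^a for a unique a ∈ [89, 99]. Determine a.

97

Compute 72^89 mod 101 = 50, then multiply by 72 repeatedly:
  72^89=50  72^90=65  72^91=34  72^92=24  72^93=11
  72^94=85  72^95=60  72^96=78  72^97=61
Found 61 at exponent 97.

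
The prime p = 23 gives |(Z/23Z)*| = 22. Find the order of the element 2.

The order of 2 must divide p − 1 = 22 = 2 · 11.
Divisors: 1, 2, 11, 22.
Check each in increasing order: 2^1 ≡ 2;  2^2 ≡ 4;  2^11 ≡ 1.
Smallest exponent giving 1 is 11.

11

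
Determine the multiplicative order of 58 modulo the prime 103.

51

The order of 58 must divide p − 1 = 102 = 2 · 3 · 17.
Divisors: 1, 2, 3, 6, 17, 34, 51, 102.
Check each in increasing order: 58^1 ≡ 58;  58^2 ≡ 68;  58^3 ≡ 30;  58^6 ≡ 76;  58^17 ≡ 46;  58^34 ≡ 56;  58^51 ≡ 1.
Smallest exponent giving 1 is 51.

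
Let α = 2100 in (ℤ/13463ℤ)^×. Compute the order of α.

13462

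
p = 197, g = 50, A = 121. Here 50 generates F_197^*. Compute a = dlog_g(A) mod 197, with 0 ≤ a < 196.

Baby-step giant-step with m = ceil(sqrt(196)) = 14.
Baby table (50^j mod 197 for j=0..13):
  0:1  1:50  2:136  3:102  4:175  5:82  6:160  7:120
  8:90  9:166  10:26  11:118  12:187  13:91
Giant step factor: 50^(-14) ≡ 83 (mod 197).
Scan 121·83^i mod 197 for i = 0, 1, …:
  i=0: 121   i=1: 193   i=2: 62   i=3: 24
  i=4: 22   i=5: 53   i=6: 65   i=7: 76
  i=8: 4   i=9: 135   i=10: 173   i=11: 175
Match at i=11, j=4: a = 11·14 + 4 = 158.

158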